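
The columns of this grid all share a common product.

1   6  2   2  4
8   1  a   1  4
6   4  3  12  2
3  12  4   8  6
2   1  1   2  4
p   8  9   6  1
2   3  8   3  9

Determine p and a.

Columns 2 and 4 each multiply to 6912, so every column has product 6912.
Column 1: 1×8×6×3×2×2 = 576, so the missing entry is 6912 ÷ 576 = 12.
Column 3: 2×3×4×1×9×8 = 1728, so the missing entry is 6912 ÷ 1728 = 4.

p = 12, a = 4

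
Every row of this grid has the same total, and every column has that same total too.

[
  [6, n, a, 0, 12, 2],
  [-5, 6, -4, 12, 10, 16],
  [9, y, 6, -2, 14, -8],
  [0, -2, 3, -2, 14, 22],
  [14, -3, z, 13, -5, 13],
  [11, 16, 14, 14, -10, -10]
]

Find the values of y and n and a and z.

Rows 2 and 4 both sum to 35, so that's the common total.
Row 3: 9 + 6 − 2 + 14 − 8 = 19, so its missing entry is 35 − 19 = 16.
Column 2: 6 + 16 − 2 − 3 + 16 = 33, so its missing entry is 35 − 33 = 2.
Row 1: 6 + 2 + 0 + 12 + 2 = 22, so its missing entry is 35 − 22 = 13.
Row 5: 14 − 3 + 13 − 5 + 13 = 32, so its missing entry is 35 − 32 = 3.

y = 16, n = 2, a = 13, z = 3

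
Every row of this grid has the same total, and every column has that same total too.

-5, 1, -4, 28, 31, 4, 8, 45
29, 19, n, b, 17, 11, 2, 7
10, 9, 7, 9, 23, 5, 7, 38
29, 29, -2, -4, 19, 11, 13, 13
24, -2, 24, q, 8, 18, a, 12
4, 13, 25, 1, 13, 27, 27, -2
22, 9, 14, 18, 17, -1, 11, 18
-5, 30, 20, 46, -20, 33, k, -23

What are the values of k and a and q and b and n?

Rows 1 and 3 both sum to 108, so that's the common total.
Column 3: -4 + 7 − 2 + 24 + 25 + 14 + 20 = 84, so its missing entry is 108 − 84 = 24.
Row 8: -5 + 30 + 20 + 46 − 20 + 33 − 23 = 81, so its missing entry is 108 − 81 = 27.
Column 7: 8 + 2 + 7 + 13 + 27 + 11 + 27 = 95, so its missing entry is 108 − 95 = 13.
Row 5: 24 − 2 + 24 + 8 + 18 + 13 + 12 = 97, so its missing entry is 108 − 97 = 11.
Row 2: 29 + 19 + 24 + 17 + 11 + 2 + 7 = 109, so its missing entry is 108 − 109 = -1.

k = 27, a = 13, q = 11, b = -1, n = 24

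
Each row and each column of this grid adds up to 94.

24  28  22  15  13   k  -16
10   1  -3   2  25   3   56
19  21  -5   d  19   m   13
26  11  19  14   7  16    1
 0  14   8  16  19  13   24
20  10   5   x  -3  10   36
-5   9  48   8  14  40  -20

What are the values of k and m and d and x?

k = 8, m = 4, d = 23, x = 16

The known cells in row 6 total 78, leaving 94 − 78 = 16 for the blank.
The known cells in column 4 total 71, leaving 94 − 71 = 23 for the blank.
The known cells in row 3 total 90, leaving 94 − 90 = 4 for the blank.
The known cells in row 1 total 86, leaving 94 − 86 = 8 for the blank.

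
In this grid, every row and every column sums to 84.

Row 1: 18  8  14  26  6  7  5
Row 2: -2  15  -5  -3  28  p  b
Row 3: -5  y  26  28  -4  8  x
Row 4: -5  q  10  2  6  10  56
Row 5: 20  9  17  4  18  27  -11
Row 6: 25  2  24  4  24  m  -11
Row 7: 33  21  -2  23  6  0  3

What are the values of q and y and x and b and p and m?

q = 5, y = 24, x = 7, b = 35, p = 16, m = 16

Row 6: 25 + 2 + 24 + 4 + 24 − 11 = 68, so its missing entry is 84 − 68 = 16.
Column 6: 7 + 8 + 10 + 27 + 16 + 0 = 68, so its missing entry is 84 − 68 = 16.
Row 4: -5 + 10 + 2 + 6 + 10 + 56 = 79, so its missing entry is 84 − 79 = 5.
Column 2: 8 + 15 + 5 + 9 + 2 + 21 = 60, so its missing entry is 84 − 60 = 24.
Row 3: -5 + 24 + 26 + 28 − 4 + 8 = 77, so its missing entry is 84 − 77 = 7.
Row 2: -2 + 15 − 5 − 3 + 28 + 16 = 49, so its missing entry is 84 − 49 = 35.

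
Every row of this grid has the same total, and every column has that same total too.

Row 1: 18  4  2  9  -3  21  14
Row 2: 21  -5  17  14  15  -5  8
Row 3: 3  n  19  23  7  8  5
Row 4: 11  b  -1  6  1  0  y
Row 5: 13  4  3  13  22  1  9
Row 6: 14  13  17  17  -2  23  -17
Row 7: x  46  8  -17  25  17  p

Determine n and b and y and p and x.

Rows 1 and 2 both sum to 65, so that's the common total.
Row 3: 3 + 19 + 23 + 7 + 8 + 5 = 65, so its missing entry is 65 − 65 = 0.
Column 2: 4 − 5 + 0 + 4 + 13 + 46 = 62, so its missing entry is 65 − 62 = 3.
Row 4: 11 + 3 − 1 + 6 + 1 + 0 = 20, so its missing entry is 65 − 20 = 45.
Column 1: 18 + 21 + 3 + 11 + 13 + 14 = 80, so its missing entry is 65 − 80 = -15.
Row 7: -15 + 46 + 8 − 17 + 25 + 17 = 64, so its missing entry is 65 − 64 = 1.

n = 0, b = 3, y = 45, p = 1, x = -15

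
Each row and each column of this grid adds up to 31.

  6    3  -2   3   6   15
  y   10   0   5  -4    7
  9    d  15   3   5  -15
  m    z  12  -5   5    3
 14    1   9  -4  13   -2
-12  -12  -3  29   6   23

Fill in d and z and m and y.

Row 2: 10 + 0 + 5 − 4 + 7 = 18, so its missing entry is 31 − 18 = 13.
Row 3: 9 + 15 + 3 + 5 − 15 = 17, so its missing entry is 31 − 17 = 14.
Column 2: 3 + 10 + 14 + 1 − 12 = 16, so its missing entry is 31 − 16 = 15.
Row 4: 15 + 12 − 5 + 5 + 3 = 30, so its missing entry is 31 − 30 = 1.

d = 14, z = 15, m = 1, y = 13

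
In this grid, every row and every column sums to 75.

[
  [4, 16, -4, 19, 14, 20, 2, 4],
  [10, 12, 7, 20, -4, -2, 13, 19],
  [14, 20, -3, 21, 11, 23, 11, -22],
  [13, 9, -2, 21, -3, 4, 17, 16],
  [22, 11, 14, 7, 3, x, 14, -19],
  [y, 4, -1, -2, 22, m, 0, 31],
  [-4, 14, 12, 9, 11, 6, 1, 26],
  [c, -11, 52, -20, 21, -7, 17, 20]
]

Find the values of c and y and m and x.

Row 5: 22 + 11 + 14 + 7 + 3 + 14 − 19 = 52, so its missing entry is 75 − 52 = 23.
Row 8: -11 + 52 − 20 + 21 − 7 + 17 + 20 = 72, so its missing entry is 75 − 72 = 3.
Column 1: 4 + 10 + 14 + 13 + 22 − 4 + 3 = 62, so its missing entry is 75 − 62 = 13.
Row 6: 13 + 4 − 1 − 2 + 22 + 0 + 31 = 67, so its missing entry is 75 − 67 = 8.

c = 3, y = 13, m = 8, x = 23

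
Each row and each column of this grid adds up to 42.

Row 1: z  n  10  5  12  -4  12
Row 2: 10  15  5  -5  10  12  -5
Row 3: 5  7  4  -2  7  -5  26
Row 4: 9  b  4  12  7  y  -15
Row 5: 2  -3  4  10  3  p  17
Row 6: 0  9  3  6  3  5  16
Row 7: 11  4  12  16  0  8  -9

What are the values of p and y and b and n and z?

p = 9, y = 17, b = 8, n = 2, z = 5

Column 1 has 10 + 5 + 9 + 2 + 0 + 11 = 37; the blank must be 42 − 37 = 5.
Row 1 has 5 + 10 + 5 + 12 − 4 + 12 = 40; the blank must be 42 − 40 = 2.
Column 2 has 2 + 15 + 7 − 3 + 9 + 4 = 34; the blank must be 42 − 34 = 8.
Row 5 has 2 − 3 + 4 + 10 + 3 + 17 = 33; the blank must be 42 − 33 = 9.
Row 4 has 9 + 8 + 4 + 12 + 7 − 15 = 25; the blank must be 42 − 25 = 17.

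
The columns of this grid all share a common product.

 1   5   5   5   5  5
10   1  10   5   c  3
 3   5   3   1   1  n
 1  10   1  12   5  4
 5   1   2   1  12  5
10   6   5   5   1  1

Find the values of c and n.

c = 5, n = 5

Columns 1 and 4 each multiply to 1500, so every column has product 1500.
Column 5: 5×1×5×12×1 = 300, so the missing entry is 1500 ÷ 300 = 5.
Column 6: 5×3×4×5×1 = 300, so the missing entry is 1500 ÷ 300 = 5.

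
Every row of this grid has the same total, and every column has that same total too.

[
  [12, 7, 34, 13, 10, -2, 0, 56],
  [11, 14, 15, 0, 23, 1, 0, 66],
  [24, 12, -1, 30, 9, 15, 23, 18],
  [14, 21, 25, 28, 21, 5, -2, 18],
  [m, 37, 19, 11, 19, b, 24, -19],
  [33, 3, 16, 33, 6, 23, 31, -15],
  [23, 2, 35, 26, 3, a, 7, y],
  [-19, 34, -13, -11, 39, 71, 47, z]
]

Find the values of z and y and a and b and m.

Rows 1 and 2 both sum to 130, so that's the common total.
Column 1 has 12 + 11 + 24 + 14 + 33 + 23 − 19 = 98; the blank must be 130 − 98 = 32.
Row 8 has -19 + 34 − 13 − 11 + 39 + 71 + 47 = 148; the blank must be 130 − 148 = -18.
Column 8 has 56 + 66 + 18 + 18 − 19 − 15 − 18 = 106; the blank must be 130 − 106 = 24.
Row 7 has 23 + 2 + 35 + 26 + 3 + 7 + 24 = 120; the blank must be 130 − 120 = 10.
Row 5 has 32 + 37 + 19 + 11 + 19 + 24 − 19 = 123; the blank must be 130 − 123 = 7.

z = -18, y = 24, a = 10, b = 7, m = 32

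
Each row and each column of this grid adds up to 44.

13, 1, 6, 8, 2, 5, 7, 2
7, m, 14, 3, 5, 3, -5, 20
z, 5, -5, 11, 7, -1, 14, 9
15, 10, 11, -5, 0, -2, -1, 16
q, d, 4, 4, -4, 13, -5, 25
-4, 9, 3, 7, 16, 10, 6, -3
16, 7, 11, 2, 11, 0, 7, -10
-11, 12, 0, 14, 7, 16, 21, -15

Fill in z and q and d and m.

Row 2: 7 + 14 + 3 + 5 + 3 − 5 + 20 = 47, so its missing entry is 44 − 47 = -3.
Row 3: 5 − 5 + 11 + 7 − 1 + 14 + 9 = 40, so its missing entry is 44 − 40 = 4.
Column 1: 13 + 7 + 4 + 15 − 4 + 16 − 11 = 40, so its missing entry is 44 − 40 = 4.
Row 5: 4 + 4 + 4 − 4 + 13 − 5 + 25 = 41, so its missing entry is 44 − 41 = 3.

z = 4, q = 4, d = 3, m = -3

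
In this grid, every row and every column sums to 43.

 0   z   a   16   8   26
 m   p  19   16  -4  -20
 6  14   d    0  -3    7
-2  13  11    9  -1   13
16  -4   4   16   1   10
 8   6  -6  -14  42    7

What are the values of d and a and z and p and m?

d = 19, a = -4, z = -3, p = 17, m = 15

Row 3 has 6 + 14 + 0 − 3 + 7 = 24; the blank must be 43 − 24 = 19.
Column 3 has 19 + 19 + 11 + 4 − 6 = 47; the blank must be 43 − 47 = -4.
Row 1 has 0 − 4 + 16 + 8 + 26 = 46; the blank must be 43 − 46 = -3.
Column 2 has -3 + 14 + 13 − 4 + 6 = 26; the blank must be 43 − 26 = 17.
Row 2 has 17 + 19 + 16 − 4 − 20 = 28; the blank must be 43 − 28 = 15.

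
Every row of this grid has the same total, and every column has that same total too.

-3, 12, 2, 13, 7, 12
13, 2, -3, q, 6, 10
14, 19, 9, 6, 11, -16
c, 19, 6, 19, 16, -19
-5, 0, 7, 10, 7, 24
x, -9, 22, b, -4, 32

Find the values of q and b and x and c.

q = 15, b = -20, x = 22, c = 2

Rows 1 and 3 both sum to 43, so that's the common total.
Row 2 has 13 + 2 − 3 + 6 + 10 = 28; the blank must be 43 − 28 = 15.
Column 4 has 13 + 15 + 6 + 19 + 10 = 63; the blank must be 43 − 63 = -20.
Row 6 has -9 + 22 − 20 − 4 + 32 = 21; the blank must be 43 − 21 = 22.
Row 4 has 19 + 6 + 19 + 16 − 19 = 41; the blank must be 43 − 41 = 2.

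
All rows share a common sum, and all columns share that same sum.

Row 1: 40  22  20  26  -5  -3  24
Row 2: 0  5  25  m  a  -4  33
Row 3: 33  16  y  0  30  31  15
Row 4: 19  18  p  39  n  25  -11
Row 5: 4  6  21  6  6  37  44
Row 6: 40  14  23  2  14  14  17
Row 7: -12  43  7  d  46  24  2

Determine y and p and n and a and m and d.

y = -1, p = 29, n = 5, a = 28, m = 37, d = 14

Rows 1 and 5 both sum to 124, so that's the common total.
Row 3 has 33 + 16 + 0 + 30 + 31 + 15 = 125; the blank must be 124 − 125 = -1.
Column 3 has 20 + 25 − 1 + 21 + 23 + 7 = 95; the blank must be 124 − 95 = 29.
Row 4 has 19 + 18 + 29 + 39 + 25 − 11 = 119; the blank must be 124 − 119 = 5.
Column 5 has -5 + 30 + 5 + 6 + 14 + 46 = 96; the blank must be 124 − 96 = 28.
Row 7 has -12 + 43 + 7 + 46 + 24 + 2 = 110; the blank must be 124 − 110 = 14.
Row 2 has 0 + 5 + 25 + 28 − 4 + 33 = 87; the blank must be 124 − 87 = 37.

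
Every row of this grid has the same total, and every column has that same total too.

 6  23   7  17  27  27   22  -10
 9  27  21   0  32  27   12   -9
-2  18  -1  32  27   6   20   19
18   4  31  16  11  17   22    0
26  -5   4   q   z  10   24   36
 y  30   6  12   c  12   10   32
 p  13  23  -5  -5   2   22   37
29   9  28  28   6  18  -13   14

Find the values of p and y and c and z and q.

Rows 1 and 2 both sum to 119, so that's the common total.
Column 4 has 17 + 0 + 32 + 16 + 12 − 5 + 28 = 100; the blank must be 119 − 100 = 19.
Row 5 has 26 − 5 + 4 + 19 + 10 + 24 + 36 = 114; the blank must be 119 − 114 = 5.
Column 5 has 27 + 32 + 27 + 11 + 5 − 5 + 6 = 103; the blank must be 119 − 103 = 16.
Row 6 has 30 + 6 + 12 + 16 + 12 + 10 + 32 = 118; the blank must be 119 − 118 = 1.
Row 7 has 13 + 23 − 5 − 5 + 2 + 22 + 37 = 87; the blank must be 119 − 87 = 32.

p = 32, y = 1, c = 16, z = 5, q = 19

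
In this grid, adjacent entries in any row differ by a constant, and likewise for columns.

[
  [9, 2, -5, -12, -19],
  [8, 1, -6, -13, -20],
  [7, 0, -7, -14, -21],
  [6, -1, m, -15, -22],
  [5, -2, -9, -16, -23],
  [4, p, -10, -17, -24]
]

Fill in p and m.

p = -3, m = -8

Along each row the entries change by -7 per step; down each column they change by -1.
Row 6: from 4 at column 1, stepping by -7 to column 2 gives -3.
Row 4: from 6 at column 1, stepping by -7 to column 3 gives -8.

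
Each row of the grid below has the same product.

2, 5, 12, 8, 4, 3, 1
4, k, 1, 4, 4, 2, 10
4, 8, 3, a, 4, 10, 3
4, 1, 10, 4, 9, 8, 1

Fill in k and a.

Rows 1 and 4 each multiply to 11520, so every row has product 11520.
Row 2: 4×1×4×4×2×10 = 1280, so the missing entry is 11520 ÷ 1280 = 9.
Row 3: 4×8×3×4×10×3 = 11520, so the missing entry is 11520 ÷ 11520 = 1.

k = 9, a = 1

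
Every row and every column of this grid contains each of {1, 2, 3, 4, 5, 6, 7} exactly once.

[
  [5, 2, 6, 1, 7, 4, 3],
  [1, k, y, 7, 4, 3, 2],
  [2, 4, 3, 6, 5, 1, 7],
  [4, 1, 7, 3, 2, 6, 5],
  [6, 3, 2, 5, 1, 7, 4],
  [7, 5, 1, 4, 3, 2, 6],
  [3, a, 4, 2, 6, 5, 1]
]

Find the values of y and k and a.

Cell (7,2): row 7 already has {1, 2, 3, 4, 5, 6} → 7.
At (row 2, col 2): column 2 already has {1, 2, 3, 4, 5, 7}, so the value is 6.
At (row 2, col 3): row 2 already has {1, 2, 3, 4, 6, 7}, so the value is 5.

y = 5, k = 6, a = 7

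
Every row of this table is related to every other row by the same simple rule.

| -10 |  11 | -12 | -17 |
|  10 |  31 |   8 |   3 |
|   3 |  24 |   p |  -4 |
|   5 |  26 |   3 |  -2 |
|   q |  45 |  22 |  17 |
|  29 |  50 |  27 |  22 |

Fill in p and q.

The difference between any two rows is the same in every column — this is an addition table with the headers hidden.
Row 3 minus row 1 is 24 − 11 = 13, so its entry in column 3 is -12 + 13 = 1.
Row 5 minus row 1 is 45 − 11 = 34, so its entry in column 1 is -10 + 34 = 24.

p = 1, q = 24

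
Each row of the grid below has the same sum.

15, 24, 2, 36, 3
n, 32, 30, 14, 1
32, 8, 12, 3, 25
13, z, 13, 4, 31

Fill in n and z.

Row 1 sums to 80 and so does row 3; that's the common total.
In row 2 the known cells total 77, leaving 80 − 77 = 3.
In row 4 the known cells total 61, leaving 80 − 61 = 19.

n = 3, z = 19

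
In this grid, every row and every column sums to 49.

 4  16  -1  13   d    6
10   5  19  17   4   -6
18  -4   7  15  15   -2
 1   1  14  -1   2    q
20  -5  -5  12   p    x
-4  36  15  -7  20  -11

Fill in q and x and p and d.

q = 32, x = 30, p = -3, d = 11

Row 1: 4 + 16 − 1 + 13 + 6 = 38, so its missing entry is 49 − 38 = 11.
Column 5: 11 + 4 + 15 + 2 + 20 = 52, so its missing entry is 49 − 52 = -3.
Row 5: 20 − 5 − 5 + 12 − 3 = 19, so its missing entry is 49 − 19 = 30.
Row 4: 1 + 1 + 14 − 1 + 2 = 17, so its missing entry is 49 − 17 = 32.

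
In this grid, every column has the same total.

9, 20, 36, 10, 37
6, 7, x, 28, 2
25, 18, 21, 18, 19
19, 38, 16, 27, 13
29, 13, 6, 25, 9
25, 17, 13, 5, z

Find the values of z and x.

z = 33, x = 21

The complete columns each total 113.
Column 5 is missing 113 − 80 = 33 (since 37 + 2 + 19 + 13 + 9 = 80).
Column 3 is missing 113 − 92 = 21 (since 36 + 21 + 16 + 6 + 13 = 92).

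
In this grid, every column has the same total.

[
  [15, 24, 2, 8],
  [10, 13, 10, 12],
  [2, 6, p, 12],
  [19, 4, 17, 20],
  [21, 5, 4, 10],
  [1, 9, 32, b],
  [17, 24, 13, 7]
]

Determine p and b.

p = 7, b = 16

The complete columns each total 85.
Column 3 is missing 85 − 78 = 7 (since 2 + 10 + 17 + 4 + 32 + 13 = 78).
Column 4 is missing 85 − 69 = 16 (since 8 + 12 + 12 + 20 + 10 + 7 = 69).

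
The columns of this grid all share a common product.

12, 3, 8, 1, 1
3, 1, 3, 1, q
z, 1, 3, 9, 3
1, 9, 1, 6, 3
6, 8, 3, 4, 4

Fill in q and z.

Columns 3 and 4 each multiply to 216, so every column has product 216.
Column 5: 1×3×3×4 = 36, so the missing entry is 216 ÷ 36 = 6.
Column 1: 12×3×1×6 = 216, so the missing entry is 216 ÷ 216 = 1.

q = 6, z = 1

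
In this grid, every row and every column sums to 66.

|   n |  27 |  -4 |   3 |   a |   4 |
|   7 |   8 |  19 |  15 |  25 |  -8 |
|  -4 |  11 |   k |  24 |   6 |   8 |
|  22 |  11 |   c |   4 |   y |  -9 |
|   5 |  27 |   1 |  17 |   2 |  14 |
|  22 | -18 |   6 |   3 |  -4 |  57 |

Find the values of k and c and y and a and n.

Column 1: 7 − 4 + 22 + 5 + 22 = 52, so its missing entry is 66 − 52 = 14.
Row 1: 14 + 27 − 4 + 3 + 4 = 44, so its missing entry is 66 − 44 = 22.
Column 5: 22 + 25 + 6 + 2 − 4 = 51, so its missing entry is 66 − 51 = 15.
Row 3: -4 + 11 + 24 + 6 + 8 = 45, so its missing entry is 66 − 45 = 21.
Row 4: 22 + 11 + 4 + 15 − 9 = 43, so its missing entry is 66 − 43 = 23.

k = 21, c = 23, y = 15, a = 22, n = 14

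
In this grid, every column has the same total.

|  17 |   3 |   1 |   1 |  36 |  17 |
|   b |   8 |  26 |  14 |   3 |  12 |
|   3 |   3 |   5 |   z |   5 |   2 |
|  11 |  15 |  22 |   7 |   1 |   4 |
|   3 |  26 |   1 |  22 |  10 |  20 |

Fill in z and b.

Column 2 sums to 55 and so does column 5; that's the common total.
In column 4 the known cells total 44, leaving 55 − 44 = 11.
In column 1 the known cells total 34, leaving 55 − 34 = 21.

z = 11, b = 21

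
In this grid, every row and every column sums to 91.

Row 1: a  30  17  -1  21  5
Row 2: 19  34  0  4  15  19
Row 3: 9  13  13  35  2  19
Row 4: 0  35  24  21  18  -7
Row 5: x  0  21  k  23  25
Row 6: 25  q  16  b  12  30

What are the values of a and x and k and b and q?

a = 19, x = 19, k = 3, b = 29, q = -21

Row 1 has 30 + 17 − 1 + 21 + 5 = 72; the blank must be 91 − 72 = 19.
Column 1 has 19 + 19 + 9 + 0 + 25 = 72; the blank must be 91 − 72 = 19.
Row 5 has 19 + 0 + 21 + 23 + 25 = 88; the blank must be 91 − 88 = 3.
Column 2 has 30 + 34 + 13 + 35 + 0 = 112; the blank must be 91 − 112 = -21.
Row 6 has 25 − 21 + 16 + 12 + 30 = 62; the blank must be 91 − 62 = 29.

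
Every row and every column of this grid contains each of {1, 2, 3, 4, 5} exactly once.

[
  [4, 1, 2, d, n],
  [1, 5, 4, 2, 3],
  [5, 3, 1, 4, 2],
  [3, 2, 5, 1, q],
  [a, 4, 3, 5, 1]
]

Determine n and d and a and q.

Cell (5,1): row 5 already has {1, 3, 4, 5} → 2.
At (row 4, col 5): row 4 already has {1, 2, 3, 5}, so the value is 4.
At (row 1, col 5): column 5 already has {1, 2, 3, 4}, so the value is 5.
Cell (1,4): row 1 already has {1, 2, 4, 5} → 3.

n = 5, d = 3, a = 2, q = 4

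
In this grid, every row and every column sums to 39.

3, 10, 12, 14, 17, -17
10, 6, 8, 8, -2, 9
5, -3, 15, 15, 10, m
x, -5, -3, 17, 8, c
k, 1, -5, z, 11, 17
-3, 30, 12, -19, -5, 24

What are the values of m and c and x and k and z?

Column 4: 14 + 8 + 15 + 17 − 19 = 35, so its missing entry is 39 − 35 = 4.
Row 5: 1 − 5 + 4 + 11 + 17 = 28, so its missing entry is 39 − 28 = 11.
Column 1: 3 + 10 + 5 + 11 − 3 = 26, so its missing entry is 39 − 26 = 13.
Row 3: 5 − 3 + 15 + 15 + 10 = 42, so its missing entry is 39 − 42 = -3.
Row 4: 13 − 5 − 3 + 17 + 8 = 30, so its missing entry is 39 − 30 = 9.

m = -3, c = 9, x = 13, k = 11, z = 4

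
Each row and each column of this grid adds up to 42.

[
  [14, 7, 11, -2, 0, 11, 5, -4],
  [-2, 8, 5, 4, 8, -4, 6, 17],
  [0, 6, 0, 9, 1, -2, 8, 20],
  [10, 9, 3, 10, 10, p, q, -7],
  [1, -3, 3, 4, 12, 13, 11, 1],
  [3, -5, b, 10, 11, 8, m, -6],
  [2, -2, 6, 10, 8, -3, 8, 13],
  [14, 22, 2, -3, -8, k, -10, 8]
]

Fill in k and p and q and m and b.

k = 17, p = 2, q = 5, m = 9, b = 12

Row 8 has 14 + 22 + 2 − 3 − 8 − 10 + 8 = 25; the blank must be 42 − 25 = 17.
Column 6 has 11 − 4 − 2 + 13 + 8 − 3 + 17 = 40; the blank must be 42 − 40 = 2.
Row 4 has 10 + 9 + 3 + 10 + 10 + 2 − 7 = 37; the blank must be 42 − 37 = 5.
Column 7 has 5 + 6 + 8 + 5 + 11 + 8 − 10 = 33; the blank must be 42 − 33 = 9.
Row 6 has 3 − 5 + 10 + 11 + 8 + 9 − 6 = 30; the blank must be 42 − 30 = 12.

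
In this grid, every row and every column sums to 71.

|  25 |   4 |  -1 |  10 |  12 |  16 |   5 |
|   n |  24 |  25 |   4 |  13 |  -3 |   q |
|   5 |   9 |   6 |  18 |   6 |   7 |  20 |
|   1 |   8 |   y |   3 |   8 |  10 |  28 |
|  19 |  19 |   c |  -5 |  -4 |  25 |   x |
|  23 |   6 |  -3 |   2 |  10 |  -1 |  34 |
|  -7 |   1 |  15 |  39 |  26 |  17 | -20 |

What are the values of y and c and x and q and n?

Column 1 has 25 + 5 + 1 + 19 + 23 − 7 = 66; the blank must be 71 − 66 = 5.
Row 2 has 5 + 24 + 25 + 4 + 13 − 3 = 68; the blank must be 71 − 68 = 3.
Column 7 has 5 + 3 + 20 + 28 + 34 − 20 = 70; the blank must be 71 − 70 = 1.
Row 5 has 19 + 19 − 5 − 4 + 25 + 1 = 55; the blank must be 71 − 55 = 16.
Row 4 has 1 + 8 + 3 + 8 + 10 + 28 = 58; the blank must be 71 − 58 = 13.

y = 13, c = 16, x = 1, q = 3, n = 5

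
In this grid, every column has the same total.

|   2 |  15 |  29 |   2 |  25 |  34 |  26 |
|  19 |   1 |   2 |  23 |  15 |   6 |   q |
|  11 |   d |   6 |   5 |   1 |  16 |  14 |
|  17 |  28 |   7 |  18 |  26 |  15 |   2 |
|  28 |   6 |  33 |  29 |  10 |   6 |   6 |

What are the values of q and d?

Columns 1 and 6 both add up to 77, so every column sums to 77.
Column 7: 26 + 14 + 2 + 6 = 48, so the missing entry is 77 − 48 = 29.
Column 2: 15 + 1 + 28 + 6 = 50, so the missing entry is 77 − 50 = 27.

q = 29, d = 27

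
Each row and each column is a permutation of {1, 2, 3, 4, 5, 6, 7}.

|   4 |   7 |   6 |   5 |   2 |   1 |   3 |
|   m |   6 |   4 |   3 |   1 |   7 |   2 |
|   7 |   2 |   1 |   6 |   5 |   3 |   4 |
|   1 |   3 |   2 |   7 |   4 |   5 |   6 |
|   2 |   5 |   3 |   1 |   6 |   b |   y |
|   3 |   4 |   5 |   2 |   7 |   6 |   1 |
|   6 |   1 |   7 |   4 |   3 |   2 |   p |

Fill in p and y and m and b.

p = 5, y = 7, m = 5, b = 4

At (row 7, col 7): row 7 already has {1, 2, 3, 4, 6, 7}, so the value is 5.
For row 2, column 1: row 2 already has {1, 2, 3, 4, 6, 7}; that leaves 5.
At (row 5, col 6): column 6 already has {1, 2, 3, 5, 6, 7}, so the value is 4.
For row 5, column 7: row 5 already has {1, 2, 3, 4, 5, 6}; that leaves 7.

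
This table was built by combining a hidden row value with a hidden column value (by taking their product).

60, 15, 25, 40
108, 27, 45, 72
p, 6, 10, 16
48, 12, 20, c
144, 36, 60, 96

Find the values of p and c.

p = 24, c = 32

Each row is a constant multiple of every other row — this is a multiplication table with the headers hidden.
Row 3 is 6/15 = 2/5 times row 1, so its entry in column 1 is 60 × 2/5 = 24.
Row 4 is 12/15 = 4/5 times row 1, so its entry in column 4 is 40 × 4/5 = 32.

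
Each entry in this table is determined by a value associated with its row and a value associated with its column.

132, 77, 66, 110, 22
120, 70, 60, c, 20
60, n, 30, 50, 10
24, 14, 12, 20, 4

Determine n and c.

n = 35, c = 100

Each row is a constant multiple of every other row — this is a multiplication table with the headers hidden.
Row 3 is 60/132 = 5/11 times row 1, so its entry in column 2 is 77 × 5/11 = 35.
Row 2 is 120/132 = 10/11 times row 1, so its entry in column 4 is 110 × 10/11 = 100.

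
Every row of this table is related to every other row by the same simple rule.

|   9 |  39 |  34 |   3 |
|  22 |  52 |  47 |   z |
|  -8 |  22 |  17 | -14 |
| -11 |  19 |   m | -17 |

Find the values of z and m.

The difference between any two rows is the same in every column — this is an addition table with the headers hidden.
Row 2 minus row 1 is 22 − 9 = 13, so its entry in column 4 is 3 + 13 = 16.
Row 4 minus row 1 is -11 − 9 = -20, so its entry in column 3 is 34 + (-20) = 14.

z = 16, m = 14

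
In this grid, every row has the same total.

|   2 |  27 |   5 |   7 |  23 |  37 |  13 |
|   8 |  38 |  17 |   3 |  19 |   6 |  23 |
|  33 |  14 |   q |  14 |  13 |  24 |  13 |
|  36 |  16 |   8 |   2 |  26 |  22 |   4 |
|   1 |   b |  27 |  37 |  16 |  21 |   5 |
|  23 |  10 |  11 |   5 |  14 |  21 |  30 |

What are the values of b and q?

b = 7, q = 3

Row 1 sums to 114 and so does row 2; that's the common total.
In row 5 the known cells total 107, leaving 114 − 107 = 7.
In row 3 the known cells total 111, leaving 114 − 111 = 3.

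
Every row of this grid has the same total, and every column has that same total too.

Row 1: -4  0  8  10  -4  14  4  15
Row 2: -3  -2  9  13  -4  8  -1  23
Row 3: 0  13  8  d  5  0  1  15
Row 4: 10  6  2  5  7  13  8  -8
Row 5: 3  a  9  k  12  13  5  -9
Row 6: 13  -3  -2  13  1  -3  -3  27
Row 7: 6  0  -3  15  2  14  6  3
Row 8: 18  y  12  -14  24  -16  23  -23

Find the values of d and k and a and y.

d = 1, k = 0, a = 10, y = 19

Rows 1 and 2 both sum to 43, so that's the common total.
The known cells in row 3 total 42, leaving 43 − 42 = 1 for the blank.
The known cells in row 8 total 24, leaving 43 − 24 = 19 for the blank.
The known cells in column 2 total 33, leaving 43 − 33 = 10 for the blank.
The known cells in row 5 total 43, leaving 43 − 43 = 0 for the blank.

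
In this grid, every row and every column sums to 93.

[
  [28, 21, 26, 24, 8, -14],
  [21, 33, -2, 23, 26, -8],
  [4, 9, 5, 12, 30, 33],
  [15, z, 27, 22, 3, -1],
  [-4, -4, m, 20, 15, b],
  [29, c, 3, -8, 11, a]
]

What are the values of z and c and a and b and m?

Row 4 has 15 + 27 + 22 + 3 − 1 = 66; the blank must be 93 − 66 = 27.
Column 2 has 21 + 33 + 9 + 27 − 4 = 86; the blank must be 93 − 86 = 7.
Row 6 has 29 + 7 + 3 − 8 + 11 = 42; the blank must be 93 − 42 = 51.
Column 3 has 26 − 2 + 5 + 27 + 3 = 59; the blank must be 93 − 59 = 34.
Row 5 has -4 − 4 + 34 + 20 + 15 = 61; the blank must be 93 − 61 = 32.

z = 27, c = 7, a = 51, b = 32, m = 34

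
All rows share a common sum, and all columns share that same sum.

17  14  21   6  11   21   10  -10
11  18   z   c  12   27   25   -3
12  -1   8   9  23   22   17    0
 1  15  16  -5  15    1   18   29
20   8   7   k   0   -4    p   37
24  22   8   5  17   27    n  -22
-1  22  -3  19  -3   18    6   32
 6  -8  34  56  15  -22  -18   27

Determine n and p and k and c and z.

n = 9, p = 23, k = -1, c = 1, z = -1

Rows 1 and 3 both sum to 90, so that's the common total.
Column 3 has 21 + 8 + 16 + 7 + 8 − 3 + 34 = 91; the blank must be 90 − 91 = -1.
Row 6 has 24 + 22 + 8 + 5 + 17 + 27 − 22 = 81; the blank must be 90 − 81 = 9.
Column 7 has 10 + 25 + 17 + 18 + 9 + 6 − 18 = 67; the blank must be 90 − 67 = 23.
Row 5 has 20 + 8 + 7 + 0 − 4 + 23 + 37 = 91; the blank must be 90 − 91 = -1.
Row 2 has 11 + 18 − 1 + 12 + 27 + 25 − 3 = 89; the blank must be 90 − 89 = 1.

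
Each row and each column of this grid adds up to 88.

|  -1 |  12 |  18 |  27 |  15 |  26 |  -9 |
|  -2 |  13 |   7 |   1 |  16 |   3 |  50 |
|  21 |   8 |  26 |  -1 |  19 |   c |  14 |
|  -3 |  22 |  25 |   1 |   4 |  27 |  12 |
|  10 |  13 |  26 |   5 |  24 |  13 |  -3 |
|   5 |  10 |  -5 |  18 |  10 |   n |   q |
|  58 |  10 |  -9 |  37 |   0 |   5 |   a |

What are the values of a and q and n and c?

a = -13, q = 37, n = 13, c = 1

Row 7 has 58 + 10 − 9 + 37 + 0 + 5 = 101; the blank must be 88 − 101 = -13.
Row 3 has 21 + 8 + 26 − 1 + 19 + 14 = 87; the blank must be 88 − 87 = 1.
Column 6 has 26 + 3 + 1 + 27 + 13 + 5 = 75; the blank must be 88 − 75 = 13.
Row 6 has 5 + 10 − 5 + 18 + 10 + 13 = 51; the blank must be 88 − 51 = 37.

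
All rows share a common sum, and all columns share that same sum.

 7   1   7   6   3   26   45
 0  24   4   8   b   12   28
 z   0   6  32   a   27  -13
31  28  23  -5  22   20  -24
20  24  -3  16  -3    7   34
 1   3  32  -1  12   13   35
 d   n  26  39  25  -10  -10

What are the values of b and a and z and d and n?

Rows 1 and 4 both sum to 95, so that's the common total.
Column 2 has 1 + 24 + 0 + 28 + 24 + 3 = 80; the blank must be 95 − 80 = 15.
Row 2 has 0 + 24 + 4 + 8 + 12 + 28 = 76; the blank must be 95 − 76 = 19.
Column 5 has 3 + 19 + 22 − 3 + 12 + 25 = 78; the blank must be 95 − 78 = 17.
Row 3 has 0 + 6 + 32 + 17 + 27 − 13 = 69; the blank must be 95 − 69 = 26.
Row 7 has 15 + 26 + 39 + 25 − 10 − 10 = 85; the blank must be 95 − 85 = 10.

b = 19, a = 17, z = 26, d = 10, n = 15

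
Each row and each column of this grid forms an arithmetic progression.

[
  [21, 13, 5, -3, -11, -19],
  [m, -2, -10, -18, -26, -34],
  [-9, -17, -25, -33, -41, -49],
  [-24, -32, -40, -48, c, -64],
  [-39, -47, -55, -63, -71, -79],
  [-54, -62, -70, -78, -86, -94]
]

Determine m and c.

Along each row the entries change by -8 per step; down each column they change by -15.
Row 2: from -2 at column 2, stepping by -8 to column 1 gives 6.
Row 4: from -24 at column 1, stepping by -8 to column 5 gives -56.

m = 6, c = -56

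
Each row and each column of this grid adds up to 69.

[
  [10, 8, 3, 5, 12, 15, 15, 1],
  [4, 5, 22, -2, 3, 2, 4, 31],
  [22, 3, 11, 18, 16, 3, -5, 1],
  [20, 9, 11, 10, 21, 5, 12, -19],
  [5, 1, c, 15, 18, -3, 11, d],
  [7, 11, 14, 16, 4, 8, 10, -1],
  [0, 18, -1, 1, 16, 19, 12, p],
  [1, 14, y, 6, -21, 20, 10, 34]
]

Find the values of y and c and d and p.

y = 5, c = 4, d = 18, p = 4

The known cells in row 7 total 65, leaving 69 − 65 = 4 for the blank.
The known cells in column 8 total 51, leaving 69 − 51 = 18 for the blank.
The known cells in row 5 total 65, leaving 69 − 65 = 4 for the blank.
The known cells in row 8 total 64, leaving 69 − 64 = 5 for the blank.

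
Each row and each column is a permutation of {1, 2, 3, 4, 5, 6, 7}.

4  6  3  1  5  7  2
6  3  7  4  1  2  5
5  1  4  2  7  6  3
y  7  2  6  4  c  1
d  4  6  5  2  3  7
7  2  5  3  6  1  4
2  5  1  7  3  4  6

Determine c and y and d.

c = 5, y = 3, d = 1

For row 5, column 1: row 5 already has {2, 3, 4, 5, 6, 7}; that leaves 1.
For row 4, column 6: column 6 already has {1, 2, 3, 4, 6, 7}; that leaves 5.
For row 4, column 1: row 4 already has {1, 2, 4, 5, 6, 7}; that leaves 3.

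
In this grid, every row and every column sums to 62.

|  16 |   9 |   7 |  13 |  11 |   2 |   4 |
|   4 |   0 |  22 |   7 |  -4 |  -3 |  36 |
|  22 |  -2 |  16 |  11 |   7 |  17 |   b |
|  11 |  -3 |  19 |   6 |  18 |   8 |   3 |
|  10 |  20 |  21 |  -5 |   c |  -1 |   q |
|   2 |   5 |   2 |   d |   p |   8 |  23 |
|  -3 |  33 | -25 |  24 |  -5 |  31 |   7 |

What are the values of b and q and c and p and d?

b = -9, q = -2, c = 19, p = 16, d = 6

The known cells in row 3 total 71, leaving 62 − 71 = -9 for the blank.
The known cells in column 7 total 64, leaving 62 − 64 = -2 for the blank.
The known cells in row 5 total 43, leaving 62 − 43 = 19 for the blank.
The known cells in column 5 total 46, leaving 62 − 46 = 16 for the blank.
The known cells in row 6 total 56, leaving 62 − 56 = 6 for the blank.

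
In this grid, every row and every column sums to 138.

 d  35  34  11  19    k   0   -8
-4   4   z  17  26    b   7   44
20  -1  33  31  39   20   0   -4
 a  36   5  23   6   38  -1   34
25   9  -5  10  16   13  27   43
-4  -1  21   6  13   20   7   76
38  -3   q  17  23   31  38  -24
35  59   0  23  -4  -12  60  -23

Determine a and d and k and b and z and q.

Row 7: 38 − 3 + 17 + 23 + 31 + 38 − 24 = 120, so its missing entry is 138 − 120 = 18.
Column 3: 34 + 33 + 5 − 5 + 21 + 18 + 0 = 106, so its missing entry is 138 − 106 = 32.
Row 2: -4 + 4 + 32 + 17 + 26 + 7 + 44 = 126, so its missing entry is 138 − 126 = 12.
Row 4: 36 + 5 + 23 + 6 + 38 − 1 + 34 = 141, so its missing entry is 138 − 141 = -3.
Column 1: -4 + 20 − 3 + 25 − 4 + 38 + 35 = 107, so its missing entry is 138 − 107 = 31.
Row 1: 31 + 35 + 34 + 11 + 19 + 0 − 8 = 122, so its missing entry is 138 − 122 = 16.

a = -3, d = 31, k = 16, b = 12, z = 32, q = 18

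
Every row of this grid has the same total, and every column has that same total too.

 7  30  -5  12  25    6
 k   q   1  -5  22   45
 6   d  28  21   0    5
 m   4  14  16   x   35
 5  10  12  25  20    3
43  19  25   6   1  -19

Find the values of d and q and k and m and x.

Rows 1 and 5 both sum to 75, so that's the common total.
The known cells in row 3 total 60, leaving 75 − 60 = 15 for the blank.
The known cells in column 5 total 68, leaving 75 − 68 = 7 for the blank.
The known cells in column 2 total 78, leaving 75 − 78 = -3 for the blank.
The known cells in row 4 total 76, leaving 75 − 76 = -1 for the blank.
The known cells in row 2 total 60, leaving 75 − 60 = 15 for the blank.

d = 15, q = -3, k = 15, m = -1, x = 7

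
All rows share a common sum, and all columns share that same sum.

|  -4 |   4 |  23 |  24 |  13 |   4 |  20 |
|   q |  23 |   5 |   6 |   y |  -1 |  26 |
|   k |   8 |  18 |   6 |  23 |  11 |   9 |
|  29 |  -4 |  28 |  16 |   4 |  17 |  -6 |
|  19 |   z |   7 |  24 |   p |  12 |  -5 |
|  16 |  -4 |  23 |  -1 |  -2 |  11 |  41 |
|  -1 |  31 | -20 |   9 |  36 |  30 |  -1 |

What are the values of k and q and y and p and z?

Rows 1 and 4 both sum to 84, so that's the common total.
Row 3: 8 + 18 + 6 + 23 + 11 + 9 = 75, so its missing entry is 84 − 75 = 9.
Column 1: -4 + 9 + 29 + 19 + 16 − 1 = 68, so its missing entry is 84 − 68 = 16.
Row 2: 16 + 23 + 5 + 6 − 1 + 26 = 75, so its missing entry is 84 − 75 = 9.
Column 5: 13 + 9 + 23 + 4 − 2 + 36 = 83, so its missing entry is 84 − 83 = 1.
Row 5: 19 + 7 + 24 + 1 + 12 − 5 = 58, so its missing entry is 84 − 58 = 26.

k = 9, q = 16, y = 9, p = 1, z = 26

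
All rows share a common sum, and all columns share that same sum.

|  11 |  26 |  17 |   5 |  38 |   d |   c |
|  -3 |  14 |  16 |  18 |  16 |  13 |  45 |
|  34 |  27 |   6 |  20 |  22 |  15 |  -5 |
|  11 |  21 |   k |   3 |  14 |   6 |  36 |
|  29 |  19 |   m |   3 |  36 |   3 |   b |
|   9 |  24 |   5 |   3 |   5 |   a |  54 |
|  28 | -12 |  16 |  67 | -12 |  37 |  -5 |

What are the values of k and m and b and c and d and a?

k = 28, m = 31, b = -2, c = -4, d = 26, a = 19

Rows 2 and 3 both sum to 119, so that's the common total.
Row 6: 9 + 24 + 5 + 3 + 5 + 54 = 100, so its missing entry is 119 − 100 = 19.
Column 6: 13 + 15 + 6 + 3 + 19 + 37 = 93, so its missing entry is 119 − 93 = 26.
Row 1: 11 + 26 + 17 + 5 + 38 + 26 = 123, so its missing entry is 119 − 123 = -4.
Column 7: -4 + 45 − 5 + 36 + 54 − 5 = 121, so its missing entry is 119 − 121 = -2.
Row 5: 29 + 19 + 3 + 36 + 3 − 2 = 88, so its missing entry is 119 − 88 = 31.
Row 4: 11 + 21 + 3 + 14 + 6 + 36 = 91, so its missing entry is 119 − 91 = 28.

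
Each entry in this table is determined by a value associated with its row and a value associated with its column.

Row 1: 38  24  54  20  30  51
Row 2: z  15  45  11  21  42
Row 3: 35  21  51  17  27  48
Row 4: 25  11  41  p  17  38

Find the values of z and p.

z = 29, p = 7

The difference between any two rows is the same in every column — this is an addition table with the headers hidden.
Row 2 minus row 1 is 15 − 24 = -9, so its entry in column 1 is 38 + (-9) = 29.
Row 4 minus row 1 is 11 − 24 = -13, so its entry in column 4 is 20 + (-13) = 7.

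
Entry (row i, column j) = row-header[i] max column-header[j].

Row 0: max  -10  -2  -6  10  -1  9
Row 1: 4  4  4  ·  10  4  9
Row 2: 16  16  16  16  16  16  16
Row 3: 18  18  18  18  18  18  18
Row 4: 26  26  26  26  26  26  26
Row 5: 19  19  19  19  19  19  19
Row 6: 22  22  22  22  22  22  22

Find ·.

4

max(4, -6) = 4.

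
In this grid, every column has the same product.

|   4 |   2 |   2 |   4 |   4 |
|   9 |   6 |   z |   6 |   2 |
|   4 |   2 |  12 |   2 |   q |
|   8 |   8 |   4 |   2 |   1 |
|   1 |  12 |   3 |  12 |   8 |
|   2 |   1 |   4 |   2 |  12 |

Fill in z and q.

z = 2, q = 3

Columns 1 and 4 each multiply to 2304, so every column has product 2304.
Column 3: 2×12×4×3×4 = 1152, so the missing entry is 2304 ÷ 1152 = 2.
Column 5: 4×2×1×8×12 = 768, so the missing entry is 2304 ÷ 768 = 3.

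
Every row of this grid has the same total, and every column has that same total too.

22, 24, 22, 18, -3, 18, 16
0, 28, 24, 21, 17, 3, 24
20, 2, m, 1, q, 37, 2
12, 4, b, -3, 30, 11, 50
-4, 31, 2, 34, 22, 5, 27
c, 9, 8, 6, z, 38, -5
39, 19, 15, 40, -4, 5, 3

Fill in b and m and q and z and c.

Rows 1 and 2 both sum to 117, so that's the common total.
Column 1 has 22 + 0 + 20 + 12 − 4 + 39 = 89; the blank must be 117 − 89 = 28.
Row 6 has 28 + 9 + 8 + 6 + 38 − 5 = 84; the blank must be 117 − 84 = 33.
Column 5 has -3 + 17 + 30 + 22 + 33 − 4 = 95; the blank must be 117 − 95 = 22.
Row 3 has 20 + 2 + 1 + 22 + 37 + 2 = 84; the blank must be 117 − 84 = 33.
Row 4 has 12 + 4 − 3 + 30 + 11 + 50 = 104; the blank must be 117 − 104 = 13.

b = 13, m = 33, q = 22, z = 33, c = 28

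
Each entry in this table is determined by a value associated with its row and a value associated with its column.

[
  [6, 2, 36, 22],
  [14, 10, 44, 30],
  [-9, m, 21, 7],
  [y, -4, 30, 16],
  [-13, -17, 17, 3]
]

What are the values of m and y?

The difference between any two rows is the same in every column — this is an addition table with the headers hidden.
Row 3 minus row 1 is 7 − 22 = -15, so its entry in column 2 is 2 + (-15) = -13.
Row 4 minus row 1 is 16 − 22 = -6, so its entry in column 1 is 6 + (-6) = 0.

m = -13, y = 0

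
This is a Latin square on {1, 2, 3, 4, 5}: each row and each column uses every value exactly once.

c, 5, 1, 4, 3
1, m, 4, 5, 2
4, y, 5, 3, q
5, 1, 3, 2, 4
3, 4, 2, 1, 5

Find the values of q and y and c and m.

At (row 1, col 1): row 1 already has {1, 3, 4, 5}, so the value is 2.
For row 2, column 2: row 2 already has {1, 2, 4, 5}; that leaves 3.
Cell (3,2): column 2 already has {1, 3, 4, 5} → 2.
For row 3, column 5: row 3 already has {2, 3, 4, 5}; that leaves 1.

q = 1, y = 2, c = 2, m = 3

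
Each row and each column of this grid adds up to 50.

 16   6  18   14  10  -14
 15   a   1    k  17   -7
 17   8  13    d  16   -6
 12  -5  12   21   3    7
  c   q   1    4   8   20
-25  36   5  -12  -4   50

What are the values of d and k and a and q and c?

d = 2, k = 21, a = 3, q = 2, c = 15

The known cells in column 1 total 35, leaving 50 − 35 = 15 for the blank.
The known cells in row 5 total 48, leaving 50 − 48 = 2 for the blank.
The known cells in column 2 total 47, leaving 50 − 47 = 3 for the blank.
The known cells in row 3 total 48, leaving 50 − 48 = 2 for the blank.
The known cells in row 2 total 29, leaving 50 − 29 = 21 for the blank.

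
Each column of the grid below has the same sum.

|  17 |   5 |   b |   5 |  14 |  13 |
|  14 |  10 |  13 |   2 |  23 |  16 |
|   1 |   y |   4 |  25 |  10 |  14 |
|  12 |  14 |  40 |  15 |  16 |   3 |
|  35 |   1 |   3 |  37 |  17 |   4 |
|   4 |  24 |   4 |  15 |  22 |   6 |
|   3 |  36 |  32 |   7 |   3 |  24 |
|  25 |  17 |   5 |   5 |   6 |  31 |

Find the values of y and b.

y = 4, b = 10

Columns 1 and 6 both add up to 111, so every column sums to 111.
Column 2: 5 + 10 + 14 + 1 + 24 + 36 + 17 = 107, so the missing entry is 111 − 107 = 4.
Column 3: 13 + 4 + 40 + 3 + 4 + 32 + 5 = 101, so the missing entry is 111 − 101 = 10.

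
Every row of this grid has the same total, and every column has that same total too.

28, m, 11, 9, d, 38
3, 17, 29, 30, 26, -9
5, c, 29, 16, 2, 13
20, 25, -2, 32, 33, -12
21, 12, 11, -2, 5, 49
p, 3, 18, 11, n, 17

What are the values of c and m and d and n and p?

Rows 2 and 4 both sum to 96, so that's the common total.
Row 3 has 5 + 29 + 16 + 2 + 13 = 65; the blank must be 96 − 65 = 31.
Column 2 has 17 + 31 + 25 + 12 + 3 = 88; the blank must be 96 − 88 = 8.
Row 1 has 28 + 8 + 11 + 9 + 38 = 94; the blank must be 96 − 94 = 2.
Column 5 has 2 + 26 + 2 + 33 + 5 = 68; the blank must be 96 − 68 = 28.
Row 6 has 3 + 18 + 11 + 28 + 17 = 77; the blank must be 96 − 77 = 19.

c = 31, m = 8, d = 2, n = 28, p = 19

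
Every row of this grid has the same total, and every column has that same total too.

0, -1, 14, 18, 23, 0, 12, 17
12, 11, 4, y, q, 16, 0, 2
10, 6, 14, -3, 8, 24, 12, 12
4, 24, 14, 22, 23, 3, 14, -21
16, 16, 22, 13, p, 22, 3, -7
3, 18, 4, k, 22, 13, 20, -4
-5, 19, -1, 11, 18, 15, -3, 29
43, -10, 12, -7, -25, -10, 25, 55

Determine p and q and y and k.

p = -2, q = 16, y = 22, k = 7

Rows 1 and 3 both sum to 83, so that's the common total.
The known cells in row 5 total 85, leaving 83 − 85 = -2 for the blank.
The known cells in row 6 total 76, leaving 83 − 76 = 7 for the blank.
The known cells in column 4 total 61, leaving 83 − 61 = 22 for the blank.
The known cells in row 2 total 67, leaving 83 − 67 = 16 for the blank.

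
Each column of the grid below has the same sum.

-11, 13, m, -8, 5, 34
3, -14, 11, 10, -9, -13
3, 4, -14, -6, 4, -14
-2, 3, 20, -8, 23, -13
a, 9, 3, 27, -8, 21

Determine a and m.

a = 22, m = -5

Column 2 sums to 15 and so does column 6; that's the common total.
In column 1 the known cells total -7, leaving 15 − (-7) = 22.
In column 3 the known cells total 20, leaving 15 − 20 = -5.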